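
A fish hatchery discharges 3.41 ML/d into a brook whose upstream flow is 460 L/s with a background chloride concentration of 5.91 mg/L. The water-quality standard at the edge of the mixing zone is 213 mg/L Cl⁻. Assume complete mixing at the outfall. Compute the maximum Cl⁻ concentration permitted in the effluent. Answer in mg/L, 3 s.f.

2630 mg/L

3.41 ML/d = 0.03947 m³/s.
460 L/s = 0.46 m³/s.
Mass balance: 213·0.4995 = 0.03947·Cₑ + 0.46·5.91.
Cₑ = (106.4 − 2.719) / 0.03947 = 2627 mg/L.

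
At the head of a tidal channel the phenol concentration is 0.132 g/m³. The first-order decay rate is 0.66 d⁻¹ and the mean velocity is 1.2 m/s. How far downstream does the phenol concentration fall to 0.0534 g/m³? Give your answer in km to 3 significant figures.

142 km

From C = C₀·e^(−kt), t = ln(C₀/C)/k = ln(0.132/0.0534)/0.66 = 0.905/0.66 = 1.371 d.
Distance = v·t = 1.2 m/s × 1.185e+05 s = 1.422e+05 m = 142.2 km.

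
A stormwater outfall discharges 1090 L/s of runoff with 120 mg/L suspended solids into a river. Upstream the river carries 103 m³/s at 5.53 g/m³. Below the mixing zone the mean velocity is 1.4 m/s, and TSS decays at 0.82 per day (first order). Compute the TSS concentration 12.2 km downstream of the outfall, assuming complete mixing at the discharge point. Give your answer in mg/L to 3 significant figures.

6.19 mg/L

1090 L/s = 1.09 m³/s.
After complete mixing, C₀ = (1.09·120 + 103·5.53) / 104.1 = 6.729 mg/L.
Travel time t = 1.22e+04 m / 1.4 m/s = 8714 s = 0.1009 d.
C = 6.729·exp(−0.82·0.1009) = 6.729·0.9206 = 6.195 mg/L.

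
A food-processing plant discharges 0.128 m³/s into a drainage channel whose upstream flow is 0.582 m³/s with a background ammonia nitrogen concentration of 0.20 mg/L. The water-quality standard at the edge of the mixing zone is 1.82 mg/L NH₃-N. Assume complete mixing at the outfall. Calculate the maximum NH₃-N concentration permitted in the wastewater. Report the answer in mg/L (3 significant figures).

Mass balance: 1.82·0.71 = 0.128·Cₑ + 0.582·0.2.
Cₑ = (1.292 − 0.1164) / 0.128 = 9.186 mg/L.

9.19 mg/L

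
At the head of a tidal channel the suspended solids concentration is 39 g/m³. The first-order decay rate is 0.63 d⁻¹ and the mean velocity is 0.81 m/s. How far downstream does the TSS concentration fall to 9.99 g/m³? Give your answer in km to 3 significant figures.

151 km

From C = C₀·e^(−kt), t = ln(C₀/C)/k = ln(39/9.99)/0.63 = 1.362/0.63 = 2.162 d.
Distance = v·t = 0.81 m/s × 1.868e+05 s = 1.513e+05 m = 151.3 km.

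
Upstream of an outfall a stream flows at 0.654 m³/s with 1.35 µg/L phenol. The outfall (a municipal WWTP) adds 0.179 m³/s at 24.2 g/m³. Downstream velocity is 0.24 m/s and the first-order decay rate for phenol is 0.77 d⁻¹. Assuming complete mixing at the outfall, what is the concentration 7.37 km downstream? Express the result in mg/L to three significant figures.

1.35 µg/L = 0.00135 mg/L.
After complete mixing, C₀ = (0.179·24.2 + 0.654·0.00135) / 0.833 = 5.201 mg/L.
Travel time t = 7370 m / 0.24 m/s = 3.071e+04 s = 0.3554 d.
C = 5.201·exp(−0.77·0.3554) = 5.201·0.7606 = 3.956 mg/L.

3.96 mg/L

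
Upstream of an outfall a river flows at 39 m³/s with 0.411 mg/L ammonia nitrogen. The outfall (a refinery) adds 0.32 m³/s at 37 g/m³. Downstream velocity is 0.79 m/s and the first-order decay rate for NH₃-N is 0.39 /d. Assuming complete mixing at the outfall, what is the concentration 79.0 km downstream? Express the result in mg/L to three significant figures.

0.451 mg/L

After complete mixing, C₀ = (0.32·37 + 39·0.411) / 39.32 = 0.7088 mg/L.
Travel time t = 7.9e+04 m / 0.79 m/s = 1e+05 s = 1.157 d.
C = 0.7088·exp(−0.39·1.157) = 0.7088·0.6367 = 0.4513 mg/L.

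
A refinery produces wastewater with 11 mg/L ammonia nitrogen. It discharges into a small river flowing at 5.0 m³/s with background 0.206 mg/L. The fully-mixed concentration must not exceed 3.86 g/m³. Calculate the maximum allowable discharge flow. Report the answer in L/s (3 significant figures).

2560 L/s

Mass balance at complete mixing: C_std·(Q_w + Q_r) = Q_w·C_e + Q_r·C_b.
Rearranging, Q_w = Q_r·(C_std − C_b)/(C_e − C_std) = 5.0·(3.86 − 0.206) / (11 − 3.86) = 2.559 m³/s.
= 2559 L/s.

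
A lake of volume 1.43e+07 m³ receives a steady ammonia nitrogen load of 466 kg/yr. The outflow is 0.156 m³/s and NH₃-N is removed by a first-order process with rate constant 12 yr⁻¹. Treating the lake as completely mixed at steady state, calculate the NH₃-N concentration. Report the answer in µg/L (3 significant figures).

Outflow Q = 0.156 m³/s × 3.156e+07 s/yr = 4.923e+06 m³/yr.
Steady-state CSTR mass balance: W = Q·C + k·V·C, so C = W/(Q + kV).
Q + kV = 4.923e+06 + 12·1.43e+07 = 1.765e+08 m³/yr.
C = 466/1.765e+08 = 2.64e-06 kg/m³ = 0.00264 mg/L = 2.64 µg/L.

2.64 µg/L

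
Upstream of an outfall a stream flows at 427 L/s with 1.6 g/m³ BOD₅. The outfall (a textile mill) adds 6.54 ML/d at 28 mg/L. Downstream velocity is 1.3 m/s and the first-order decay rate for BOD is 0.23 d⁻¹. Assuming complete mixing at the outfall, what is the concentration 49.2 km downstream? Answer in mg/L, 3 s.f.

5.04 mg/L

6.54 ML/d = 0.07569 m³/s.
427 L/s = 0.427 m³/s.
After complete mixing, C₀ = (0.07569·28 + 0.427·1.6) / 0.5027 = 5.575 mg/L.
Travel time t = 4.92e+04 m / 1.3 m/s = 3.785e+04 s = 0.438 d.
C = 5.575·exp(−0.23·0.438) = 5.575·0.9042 = 5.041 mg/L.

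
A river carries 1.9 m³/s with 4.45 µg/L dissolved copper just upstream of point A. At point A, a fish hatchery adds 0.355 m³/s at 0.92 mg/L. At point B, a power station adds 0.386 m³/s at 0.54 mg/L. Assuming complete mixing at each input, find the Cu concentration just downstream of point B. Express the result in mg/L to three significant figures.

4.45 µg/L = 0.00445 mg/L.
After input A: C = (1.9·0.00445 + 0.355·0.92) / 2.255 = 0.1486 mg/L.
After input B: C = (2.255·0.1486 + 0.386·0.54) / 2.641 = 0.2058 mg/L.

0.206 mg/L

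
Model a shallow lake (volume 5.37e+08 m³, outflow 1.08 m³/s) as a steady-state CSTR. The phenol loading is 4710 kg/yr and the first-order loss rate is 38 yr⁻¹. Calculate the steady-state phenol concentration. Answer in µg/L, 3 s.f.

Outflow Q = 1.08 m³/s × 3.156e+07 s/yr = 3.408e+07 m³/yr.
Steady-state CSTR mass balance: W = Q·C + k·V·C, so C = W/(Q + kV).
Q + kV = 3.408e+07 + 38·5.37e+08 = 2.044e+10 m³/yr.
C = 4710/2.044e+10 = 2.304e-07 kg/m³ = 0.0002304 mg/L = 0.2304 µg/L.

0.230 µg/L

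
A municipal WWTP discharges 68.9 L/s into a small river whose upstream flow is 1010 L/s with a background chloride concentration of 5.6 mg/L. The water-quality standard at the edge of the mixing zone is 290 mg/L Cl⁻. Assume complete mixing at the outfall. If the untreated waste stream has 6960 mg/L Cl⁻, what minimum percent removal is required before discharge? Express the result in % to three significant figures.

35.9 %

68.9 L/s = 0.0689 m³/s.
1010 L/s = 1.01 m³/s.
Mass balance: 290·1.079 = 0.0689·Cₑ + 1.01·5.6.
Cₑ = (312.9 − 5.656) / 0.0689 = 4459 mg/L.
Required removal = 1 − 4459/6960 = 35.93 %.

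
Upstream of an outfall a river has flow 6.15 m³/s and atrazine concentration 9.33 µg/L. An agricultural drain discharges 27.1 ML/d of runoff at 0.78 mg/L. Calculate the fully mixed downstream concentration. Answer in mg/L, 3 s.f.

0.0467 mg/L

27.1 ML/d = 0.3137 m³/s.
9.33 µg/L = 0.00933 mg/L.
Flow-weighted mixing gives C = (0.3137·0.78 + 6.15·0.00933) / (0.3137 + 6.15) = 0.302/6.464 = 0.04673 mg/L.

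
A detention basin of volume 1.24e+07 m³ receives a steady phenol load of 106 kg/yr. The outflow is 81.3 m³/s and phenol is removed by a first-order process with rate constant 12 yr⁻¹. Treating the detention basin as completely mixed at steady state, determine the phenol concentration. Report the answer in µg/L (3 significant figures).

Outflow Q = 81.3 m³/s × 3.156e+07 s/yr = 2.566e+09 m³/yr.
Steady-state CSTR mass balance: W = Q·C + k·V·C, so C = W/(Q + kV).
Q + kV = 2.566e+09 + 12·1.24e+07 = 2.714e+09 m³/yr.
C = 106/2.714e+09 = 3.905e-08 kg/m³ = 3.905e-05 mg/L = 0.03905 µg/L.

0.0391 µg/L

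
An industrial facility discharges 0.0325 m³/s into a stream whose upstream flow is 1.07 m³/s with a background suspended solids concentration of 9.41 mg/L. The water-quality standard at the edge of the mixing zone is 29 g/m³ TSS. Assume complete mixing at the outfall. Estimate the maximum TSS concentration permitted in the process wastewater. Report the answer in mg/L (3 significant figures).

674 mg/L

Mass balance: 29·1.103 = 0.0325·Cₑ + 1.07·9.41.
Cₑ = (31.97 − 10.07) / 0.0325 = 674 mg/L.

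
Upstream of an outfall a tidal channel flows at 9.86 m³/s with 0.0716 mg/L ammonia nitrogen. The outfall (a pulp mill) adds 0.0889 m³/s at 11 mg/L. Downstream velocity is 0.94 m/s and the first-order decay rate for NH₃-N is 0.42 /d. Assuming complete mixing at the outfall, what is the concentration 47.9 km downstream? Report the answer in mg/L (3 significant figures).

0.132 mg/L

After complete mixing, C₀ = (0.0889·11 + 9.86·0.0716) / 9.949 = 0.1693 mg/L.
Travel time t = 4.79e+04 m / 0.94 m/s = 5.096e+04 s = 0.5898 d.
C = 0.1693·exp(−0.42·0.5898) = 0.1693·0.7806 = 0.1321 mg/L.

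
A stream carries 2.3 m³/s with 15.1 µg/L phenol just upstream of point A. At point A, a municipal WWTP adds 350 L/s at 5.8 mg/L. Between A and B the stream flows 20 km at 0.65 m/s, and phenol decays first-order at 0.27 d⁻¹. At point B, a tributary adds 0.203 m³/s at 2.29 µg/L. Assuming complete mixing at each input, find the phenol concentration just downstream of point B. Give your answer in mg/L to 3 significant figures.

15.1 µg/L = 0.0151 mg/L.
350 L/s = 0.35 m³/s.
After input A: C = (2.3·0.0151 + 0.35·5.8) / 2.65 = 0.7791 mg/L.
Over the 20 km reach to input B (t = 3.077e+04 s = 0.3561 d), decay gives C = 0.7791·exp(−0.27·0.3561) = 0.7077 mg/L.
2.29 µg/L = 0.00229 mg/L.
After input B: C = (2.65·0.7077 + 0.203·0.00229) / 2.853 = 0.6575 mg/L.

0.658 mg/L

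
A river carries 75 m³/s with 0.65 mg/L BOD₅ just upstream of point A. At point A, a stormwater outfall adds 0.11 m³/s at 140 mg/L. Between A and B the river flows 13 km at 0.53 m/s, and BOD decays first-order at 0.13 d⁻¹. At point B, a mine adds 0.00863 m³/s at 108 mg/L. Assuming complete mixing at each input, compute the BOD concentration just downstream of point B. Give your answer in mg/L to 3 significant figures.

After input A: C = (75·0.65 + 0.11·140) / 75.11 = 0.8541 mg/L.
Over the 13 km reach to input B (t = 2.453e+04 s = 0.2839 d), decay gives C = 0.8541·exp(−0.13·0.2839) = 0.8231 mg/L.
After input B: C = (75.11·0.8231 + 0.00863·108) / 75.12 = 0.8354 mg/L.

0.835 mg/L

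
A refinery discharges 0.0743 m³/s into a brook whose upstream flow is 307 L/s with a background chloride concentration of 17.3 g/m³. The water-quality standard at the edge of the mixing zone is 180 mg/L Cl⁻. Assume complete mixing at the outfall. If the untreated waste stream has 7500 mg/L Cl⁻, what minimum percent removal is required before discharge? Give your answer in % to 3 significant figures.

88.6 %

307 L/s = 0.307 m³/s.
Mass balance: 180·0.3813 = 0.0743·Cₑ + 0.307·17.3.
Cₑ = (68.63 − 5.311) / 0.0743 = 852.3 mg/L.
Required removal = 1 − 852.3/7500 = 88.64 %.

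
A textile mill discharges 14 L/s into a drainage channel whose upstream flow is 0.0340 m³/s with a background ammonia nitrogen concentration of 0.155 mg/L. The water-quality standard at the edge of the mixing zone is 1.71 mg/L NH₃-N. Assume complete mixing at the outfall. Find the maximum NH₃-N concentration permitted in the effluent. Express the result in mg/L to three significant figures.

5.49 mg/L

14 L/s = 0.014 m³/s.
Mass balance: 1.71·0.048 = 0.014·Cₑ + 0.034·0.155.
Cₑ = (0.08208 − 0.00527) / 0.014 = 5.486 mg/L.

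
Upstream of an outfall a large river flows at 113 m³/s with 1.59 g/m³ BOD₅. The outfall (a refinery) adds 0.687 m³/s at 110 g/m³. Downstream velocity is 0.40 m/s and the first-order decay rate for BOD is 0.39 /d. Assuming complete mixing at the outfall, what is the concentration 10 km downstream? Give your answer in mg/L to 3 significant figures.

After complete mixing, C₀ = (0.687·110 + 113·1.59) / 113.7 = 2.245 mg/L.
Travel time t = 1e+04 m / 0.40 m/s = 2.5e+04 s = 0.2894 d.
C = 2.245·exp(−0.39·0.2894) = 2.245·0.8933 = 2.006 mg/L.

2.01 mg/L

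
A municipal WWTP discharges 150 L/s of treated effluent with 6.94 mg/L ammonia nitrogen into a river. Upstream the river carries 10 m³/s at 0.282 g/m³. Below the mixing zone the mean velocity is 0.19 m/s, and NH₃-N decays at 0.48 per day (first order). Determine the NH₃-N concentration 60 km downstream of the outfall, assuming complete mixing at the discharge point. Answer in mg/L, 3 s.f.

0.0658 mg/L

150 L/s = 0.15 m³/s.
After complete mixing, C₀ = (0.15·6.94 + 10·0.282) / 10.15 = 0.3804 mg/L.
Travel time t = 6e+04 m / 0.19 m/s = 3.158e+05 s = 3.655 d.
C = 0.3804·exp(−0.48·3.655) = 0.3804·0.173 = 0.06581 mg/L.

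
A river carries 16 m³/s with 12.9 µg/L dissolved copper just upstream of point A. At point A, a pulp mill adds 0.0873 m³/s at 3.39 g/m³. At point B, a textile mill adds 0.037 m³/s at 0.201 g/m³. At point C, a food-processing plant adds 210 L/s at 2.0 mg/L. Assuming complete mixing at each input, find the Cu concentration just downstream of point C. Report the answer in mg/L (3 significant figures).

0.0569 mg/L

12.9 µg/L = 0.0129 mg/L.
After input A: C = (16·0.0129 + 0.0873·3.39) / 16.09 = 0.03123 mg/L.
After input B: C = (16.09·0.03123 + 0.037·0.201) / 16.12 = 0.03162 mg/L.
210 L/s = 0.21 m³/s.
After input C: C = (16.12·0.03162 + 0.21·2) / 16.33 = 0.05692 mg/L.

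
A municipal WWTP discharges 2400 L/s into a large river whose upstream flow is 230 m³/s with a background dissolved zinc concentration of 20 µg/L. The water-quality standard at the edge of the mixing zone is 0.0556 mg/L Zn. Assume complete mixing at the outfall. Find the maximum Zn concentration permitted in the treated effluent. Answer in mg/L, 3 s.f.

2400 L/s = 2.4 m³/s.
20 µg/L = 0.02 mg/L.
Mass balance: 0.0556·232.4 = 2.4·Cₑ + 230·0.02.
Cₑ = (12.92 − 4.6) / 2.4 = 3.467 mg/L.

3.47 mg/L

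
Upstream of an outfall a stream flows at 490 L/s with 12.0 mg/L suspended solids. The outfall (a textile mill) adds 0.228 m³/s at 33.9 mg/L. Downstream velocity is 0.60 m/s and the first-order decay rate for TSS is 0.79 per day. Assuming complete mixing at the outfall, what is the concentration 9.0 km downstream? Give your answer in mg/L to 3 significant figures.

16.5 mg/L

490 L/s = 0.49 m³/s.
After complete mixing, C₀ = (0.228·33.9 + 0.49·12) / 0.718 = 18.95 mg/L.
Travel time t = 9000 m / 0.60 m/s = 1.5e+04 s = 0.1736 d.
C = 18.95·exp(−0.79·0.1736) = 18.95·0.8718 = 16.53 mg/L.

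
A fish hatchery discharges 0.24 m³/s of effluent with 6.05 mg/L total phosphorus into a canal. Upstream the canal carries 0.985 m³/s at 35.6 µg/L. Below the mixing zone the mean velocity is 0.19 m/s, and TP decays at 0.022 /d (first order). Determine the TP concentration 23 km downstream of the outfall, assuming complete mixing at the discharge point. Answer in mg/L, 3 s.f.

35.6 µg/L = 0.0356 mg/L.
After complete mixing, C₀ = (0.24·6.05 + 0.985·0.0356) / 1.225 = 1.214 mg/L.
Travel time t = 2.3e+04 m / 0.19 m/s = 1.211e+05 s = 1.401 d.
C = 1.214·exp(−0.022·1.401) = 1.214·0.9696 = 1.177 mg/L.

1.18 mg/L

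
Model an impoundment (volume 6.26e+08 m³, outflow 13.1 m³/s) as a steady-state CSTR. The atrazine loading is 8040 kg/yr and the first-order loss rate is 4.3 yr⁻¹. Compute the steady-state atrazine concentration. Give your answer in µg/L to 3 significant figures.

2.59 µg/L

Outflow Q = 13.1 m³/s × 3.156e+07 s/yr = 4.134e+08 m³/yr.
Steady-state CSTR mass balance: W = Q·C + k·V·C, so C = W/(Q + kV).
Q + kV = 4.134e+08 + 4.3·6.26e+08 = 3.105e+09 m³/yr.
C = 8040/3.105e+09 = 2.589e-06 kg/m³ = 0.002589 mg/L = 2.589 µg/L.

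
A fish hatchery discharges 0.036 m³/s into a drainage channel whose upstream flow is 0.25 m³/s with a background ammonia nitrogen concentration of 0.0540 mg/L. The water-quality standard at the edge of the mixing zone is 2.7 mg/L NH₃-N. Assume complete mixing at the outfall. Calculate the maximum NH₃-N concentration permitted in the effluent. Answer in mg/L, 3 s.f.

Mass balance: 2.7·0.286 = 0.036·Cₑ + 0.25·0.054.
Cₑ = (0.7722 − 0.0135) / 0.036 = 21.08 mg/L.

21.1 mg/L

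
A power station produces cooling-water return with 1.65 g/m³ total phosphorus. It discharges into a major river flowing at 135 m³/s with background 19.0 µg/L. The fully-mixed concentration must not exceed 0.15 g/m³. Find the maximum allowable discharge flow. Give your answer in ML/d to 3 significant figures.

19.0 µg/L = 0.019 mg/L.
Mass balance at complete mixing: C_std·(Q_w + Q_r) = Q_w·C_e + Q_r·C_b.
Rearranging, Q_w = Q_r·(C_std − C_b)/(C_e − C_std) = 135·(0.15 − 0.019) / (1.65 − 0.15) = 11.79 m³/s.
= 1019 ML/d.

1020 ML/d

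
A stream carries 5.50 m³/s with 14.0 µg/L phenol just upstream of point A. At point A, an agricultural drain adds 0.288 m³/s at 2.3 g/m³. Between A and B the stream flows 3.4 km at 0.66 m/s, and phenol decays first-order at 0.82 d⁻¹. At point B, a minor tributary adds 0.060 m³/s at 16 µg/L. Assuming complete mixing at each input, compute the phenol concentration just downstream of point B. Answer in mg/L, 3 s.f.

14.0 µg/L = 0.014 mg/L.
After input A: C = (5.5·0.014 + 0.288·2.3) / 5.788 = 0.1277 mg/L.
Over the 3.4 km reach to input B (t = 5152 s = 0.05962 d), decay gives C = 0.1277·exp(−0.82·0.05962) = 0.1217 mg/L.
16 µg/L = 0.016 mg/L.
After input B: C = (5.788·0.1217 + 0.06·0.016) / 5.848 = 0.1206 mg/L.

0.121 mg/L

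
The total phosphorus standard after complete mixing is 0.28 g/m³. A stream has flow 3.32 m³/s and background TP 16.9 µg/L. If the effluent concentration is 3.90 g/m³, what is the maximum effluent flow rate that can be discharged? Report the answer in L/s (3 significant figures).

16.9 µg/L = 0.0169 mg/L.
Mass balance at complete mixing: C_std·(Q_w + Q_r) = Q_w·C_e + Q_r·C_b.
Rearranging, Q_w = Q_r·(C_std − C_b)/(C_e − C_std) = 3.32·(0.28 − 0.0169) / (3.9 − 0.28) = 0.2413 m³/s.
= 241.3 L/s.

241 L/s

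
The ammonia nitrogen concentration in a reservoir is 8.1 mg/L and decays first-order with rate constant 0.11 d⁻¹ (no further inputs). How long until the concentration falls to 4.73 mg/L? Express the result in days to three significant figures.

4.89 d

t = ln(C₀/C)/k = ln(8.1/4.73)/0.11 = 0.5379/0.11 = 4.89 d.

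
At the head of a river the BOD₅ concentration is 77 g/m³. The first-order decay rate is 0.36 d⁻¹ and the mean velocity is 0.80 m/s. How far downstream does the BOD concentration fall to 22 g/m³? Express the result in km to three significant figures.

241 km

From C = C₀·e^(−kt), t = ln(C₀/C)/k = ln(77/22)/0.36 = 1.253/0.36 = 3.48 d.
Distance = v·t = 0.80 m/s × 3.007e+05 s = 2.405e+05 m = 240.5 km.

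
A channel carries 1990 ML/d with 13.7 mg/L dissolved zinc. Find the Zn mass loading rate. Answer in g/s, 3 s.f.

316 g/s

1990 ML/d = 23.03 m³/s.
Mass flux = Q·C = 23.03 m³/s × 13.7 g/m³ = 315.5 g/s.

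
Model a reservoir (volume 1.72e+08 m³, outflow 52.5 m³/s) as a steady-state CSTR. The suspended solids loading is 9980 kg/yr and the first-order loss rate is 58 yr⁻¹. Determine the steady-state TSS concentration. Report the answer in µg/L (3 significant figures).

0.858 µg/L

Outflow Q = 52.5 m³/s × 3.156e+07 s/yr = 1.657e+09 m³/yr.
Steady-state CSTR mass balance: W = Q·C + k·V·C, so C = W/(Q + kV).
Q + kV = 1.657e+09 + 58·1.72e+08 = 1.163e+10 m³/yr.
C = 9980/1.163e+10 = 8.579e-07 kg/m³ = 0.0008579 mg/L = 0.8579 µg/L.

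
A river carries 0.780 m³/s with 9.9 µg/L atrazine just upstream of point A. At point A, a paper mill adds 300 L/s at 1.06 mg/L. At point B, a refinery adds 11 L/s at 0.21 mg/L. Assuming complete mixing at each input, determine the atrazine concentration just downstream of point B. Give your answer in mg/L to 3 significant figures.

0.301 mg/L

9.9 µg/L = 0.0099 mg/L.
300 L/s = 0.3 m³/s.
After input A: C = (0.78·0.0099 + 0.3·1.06) / 1.08 = 0.3016 mg/L.
11 L/s = 0.011 m³/s.
After input B: C = (1.08·0.3016 + 0.011·0.21) / 1.091 = 0.3007 mg/L.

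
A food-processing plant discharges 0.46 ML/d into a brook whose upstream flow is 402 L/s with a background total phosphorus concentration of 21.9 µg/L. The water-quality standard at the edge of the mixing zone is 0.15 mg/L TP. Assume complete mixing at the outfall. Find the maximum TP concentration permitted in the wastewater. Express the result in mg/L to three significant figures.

9.82 mg/L

0.46 ML/d = 0.005324 m³/s.
402 L/s = 0.402 m³/s.
21.9 µg/L = 0.0219 mg/L.
Mass balance: 0.15·0.4073 = 0.005324·Cₑ + 0.402·0.0219.
Cₑ = (0.0611 − 0.008804) / 0.005324 = 9.822 mg/L.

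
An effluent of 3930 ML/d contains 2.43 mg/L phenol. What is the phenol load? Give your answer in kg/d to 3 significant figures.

9550 kg/d

3930 ML/d = 45.49 m³/s.
Mass flux = Q·C = 45.49 m³/s × 2.43 g/m³ = 110.5 g/s.
= 110.5 g/s × 86.4 = 9550 kg/d.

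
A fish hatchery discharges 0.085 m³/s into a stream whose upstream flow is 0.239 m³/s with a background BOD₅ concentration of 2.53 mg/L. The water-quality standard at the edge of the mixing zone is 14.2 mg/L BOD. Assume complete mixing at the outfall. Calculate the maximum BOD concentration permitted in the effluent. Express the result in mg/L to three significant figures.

Mass balance: 14.2·0.324 = 0.085·Cₑ + 0.239·2.53.
Cₑ = (4.601 − 0.6047) / 0.085 = 47.01 mg/L.

47.0 mg/L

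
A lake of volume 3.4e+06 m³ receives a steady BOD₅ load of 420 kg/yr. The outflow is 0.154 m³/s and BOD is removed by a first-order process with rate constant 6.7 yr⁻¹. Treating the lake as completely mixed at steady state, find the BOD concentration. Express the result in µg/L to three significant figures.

15.2 µg/L

Outflow Q = 0.154 m³/s × 3.156e+07 s/yr = 4.86e+06 m³/yr.
Steady-state CSTR mass balance: W = Q·C + k·V·C, so C = W/(Q + kV).
Q + kV = 4.86e+06 + 6.7·3.4e+06 = 2.764e+07 m³/yr.
C = 420/2.764e+07 = 1.52e-05 kg/m³ = 0.0152 mg/L = 15.2 µg/L.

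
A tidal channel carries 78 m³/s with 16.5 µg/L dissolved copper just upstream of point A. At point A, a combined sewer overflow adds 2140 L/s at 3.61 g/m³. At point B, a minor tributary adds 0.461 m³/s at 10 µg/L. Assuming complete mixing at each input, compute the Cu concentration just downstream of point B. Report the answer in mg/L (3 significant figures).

16.5 µg/L = 0.0165 mg/L.
2140 L/s = 2.14 m³/s.
After input A: C = (78·0.0165 + 2.14·3.61) / 80.14 = 0.1125 mg/L.
10 µg/L = 0.01 mg/L.
After input B: C = (80.14·0.1125 + 0.461·0.01) / 80.6 = 0.1119 mg/L.

0.112 mg/L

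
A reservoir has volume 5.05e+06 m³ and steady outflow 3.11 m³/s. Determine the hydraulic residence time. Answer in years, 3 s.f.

Q = 3.11 m³/s × 3.156e+07 s/yr = 9.814e+07 m³/yr.
Hydraulic residence time τ = V/Q = 5.05e+06/9.814e+07 = 0.05145 yr.

0.0515 yr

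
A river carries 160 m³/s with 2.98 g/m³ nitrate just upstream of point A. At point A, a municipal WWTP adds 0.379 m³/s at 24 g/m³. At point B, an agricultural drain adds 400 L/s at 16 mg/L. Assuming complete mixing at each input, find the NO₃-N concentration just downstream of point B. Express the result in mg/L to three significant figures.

After input A: C = (160·2.98 + 0.379·24) / 160.4 = 3.03 mg/L.
400 L/s = 0.4 m³/s.
After input B: C = (160.4·3.03 + 0.4·16) / 160.8 = 3.062 mg/L.

3.06 mg/L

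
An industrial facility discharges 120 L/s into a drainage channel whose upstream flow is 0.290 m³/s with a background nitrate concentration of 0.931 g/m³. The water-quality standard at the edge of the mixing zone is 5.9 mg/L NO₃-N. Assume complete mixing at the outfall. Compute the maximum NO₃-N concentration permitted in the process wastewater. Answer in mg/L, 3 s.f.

120 L/s = 0.12 m³/s.
Mass balance: 5.9·0.41 = 0.12·Cₑ + 0.29·0.931.
Cₑ = (2.419 − 0.27) / 0.12 = 17.91 mg/L.

17.9 mg/L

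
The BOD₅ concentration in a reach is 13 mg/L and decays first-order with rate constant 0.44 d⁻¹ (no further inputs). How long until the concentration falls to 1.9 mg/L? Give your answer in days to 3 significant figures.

t = ln(C₀/C)/k = ln(13/1.9)/0.44 = 1.923/0.44 = 4.371 d.

4.37 d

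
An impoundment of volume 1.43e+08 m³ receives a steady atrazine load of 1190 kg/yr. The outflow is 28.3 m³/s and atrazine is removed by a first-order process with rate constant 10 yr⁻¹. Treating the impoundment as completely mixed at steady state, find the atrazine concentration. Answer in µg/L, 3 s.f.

Outflow Q = 28.3 m³/s × 3.156e+07 s/yr = 8.931e+08 m³/yr.
Steady-state CSTR mass balance: W = Q·C + k·V·C, so C = W/(Q + kV).
Q + kV = 8.931e+08 + 10·1.43e+08 = 2.323e+09 m³/yr.
C = 1190/2.323e+09 = 5.123e-07 kg/m³ = 0.0005123 mg/L = 0.5123 µg/L.

0.512 µg/L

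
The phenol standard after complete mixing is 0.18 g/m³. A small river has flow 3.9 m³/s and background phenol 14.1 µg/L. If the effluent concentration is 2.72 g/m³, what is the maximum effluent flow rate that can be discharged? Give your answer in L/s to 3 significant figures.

14.1 µg/L = 0.0141 mg/L.
Mass balance at complete mixing: C_std·(Q_w + Q_r) = Q_w·C_e + Q_r·C_b.
Rearranging, Q_w = Q_r·(C_std − C_b)/(C_e − C_std) = 3.9·(0.18 − 0.0141) / (2.72 − 0.18) = 0.2547 m³/s.
= 254.7 L/s.

255 L/s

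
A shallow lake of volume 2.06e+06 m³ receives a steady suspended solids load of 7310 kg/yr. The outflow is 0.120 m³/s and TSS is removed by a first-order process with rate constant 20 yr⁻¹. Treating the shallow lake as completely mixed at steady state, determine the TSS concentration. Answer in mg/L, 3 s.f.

0.162 mg/L

Outflow Q = 0.120 m³/s × 3.156e+07 s/yr = 3.787e+06 m³/yr.
Steady-state CSTR mass balance: W = Q·C + k·V·C, so C = W/(Q + kV).
Q + kV = 3.787e+06 + 20·2.06e+06 = 4.499e+07 m³/yr.
C = 7310/4.499e+07 = 0.0001625 kg/m³ = 0.1625 mg/L.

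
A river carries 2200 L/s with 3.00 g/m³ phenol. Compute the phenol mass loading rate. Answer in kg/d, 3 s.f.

2200 L/s = 2.2 m³/s.
Mass flux = Q·C = 2.2 m³/s × 3 g/m³ = 6.6 g/s.
= 6.6 g/s × 86.4 = 570.2 kg/d.

570 kg/d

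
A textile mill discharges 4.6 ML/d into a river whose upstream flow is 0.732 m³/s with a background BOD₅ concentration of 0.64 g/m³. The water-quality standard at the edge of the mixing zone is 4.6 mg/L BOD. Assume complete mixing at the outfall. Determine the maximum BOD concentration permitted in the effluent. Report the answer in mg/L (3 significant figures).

59.0 mg/L

4.6 ML/d = 0.05324 m³/s.
Mass balance: 4.6·0.7852 = 0.05324·Cₑ + 0.732·0.64.
Cₑ = (3.612 − 0.4685) / 0.05324 = 59.05 mg/L.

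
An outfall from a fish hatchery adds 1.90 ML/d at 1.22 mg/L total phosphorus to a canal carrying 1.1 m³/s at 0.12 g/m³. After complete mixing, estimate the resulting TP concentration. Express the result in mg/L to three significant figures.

1.90 ML/d = 0.02199 m³/s.
Flow-weighted mixing gives C = (0.02199·1.22 + 1.1·0.12) / (0.02199 + 1.1) = 0.1588/1.122 = 0.1416 mg/L.

0.142 mg/L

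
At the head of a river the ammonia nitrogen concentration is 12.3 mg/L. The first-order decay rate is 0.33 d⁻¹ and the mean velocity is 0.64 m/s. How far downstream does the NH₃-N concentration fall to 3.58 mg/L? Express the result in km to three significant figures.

From C = C₀·e^(−kt), t = ln(C₀/C)/k = ln(12.3/3.58)/0.33 = 1.234/0.33 = 3.74 d.
Distance = v·t = 0.64 m/s × 3.231e+05 s = 2.068e+05 m = 206.8 km.

207 km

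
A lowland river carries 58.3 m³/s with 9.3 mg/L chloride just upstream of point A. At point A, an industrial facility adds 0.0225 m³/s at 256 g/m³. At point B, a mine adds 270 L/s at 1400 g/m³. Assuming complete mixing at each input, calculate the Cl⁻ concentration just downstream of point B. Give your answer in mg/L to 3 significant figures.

15.8 mg/L

After input A: C = (58.3·9.3 + 0.0225·256) / 58.32 = 9.395 mg/L.
270 L/s = 0.27 m³/s.
After input B: C = (58.32·9.395 + 0.27·1400) / 58.59 = 15.8 mg/L.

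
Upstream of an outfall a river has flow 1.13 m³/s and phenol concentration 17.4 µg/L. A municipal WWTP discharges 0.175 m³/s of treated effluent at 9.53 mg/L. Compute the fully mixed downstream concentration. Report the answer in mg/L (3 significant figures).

1.29 mg/L

17.4 µg/L = 0.0174 mg/L.
By mass balance at complete mixing, C = (0.175·9.53 + 1.13·0.0174) / (0.175 + 1.13) = 1.687/1.305 = 1.293 mg/L.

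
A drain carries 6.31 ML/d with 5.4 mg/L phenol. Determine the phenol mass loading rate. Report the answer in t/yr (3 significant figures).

12.4 t/yr

6.31 ML/d = 0.07303 m³/s.
Mass flux = Q·C = 0.07303 m³/s × 5.4 g/m³ = 0.3944 g/s.
= 0.3944 g/s × 31.56 = 12.45 t/yr.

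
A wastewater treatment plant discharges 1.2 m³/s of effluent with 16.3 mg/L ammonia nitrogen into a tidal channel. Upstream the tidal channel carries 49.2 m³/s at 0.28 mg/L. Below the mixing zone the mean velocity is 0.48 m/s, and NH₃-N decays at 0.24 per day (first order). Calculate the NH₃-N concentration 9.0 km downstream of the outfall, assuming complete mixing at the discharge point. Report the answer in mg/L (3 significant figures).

0.628 mg/L

After complete mixing, C₀ = (1.2·16.3 + 49.2·0.28) / 50.4 = 0.6614 mg/L.
Travel time t = 9000 m / 0.48 m/s = 1.875e+04 s = 0.217 d.
C = 0.6614·exp(−0.24·0.217) = 0.6614·0.9492 = 0.6279 mg/L.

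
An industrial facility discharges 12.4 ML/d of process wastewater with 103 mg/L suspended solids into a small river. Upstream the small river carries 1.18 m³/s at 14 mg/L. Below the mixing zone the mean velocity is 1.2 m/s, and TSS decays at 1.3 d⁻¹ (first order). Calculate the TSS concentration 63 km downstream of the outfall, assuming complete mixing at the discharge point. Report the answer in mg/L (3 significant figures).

10.7 mg/L

12.4 ML/d = 0.1435 m³/s.
After complete mixing, C₀ = (0.1435·103 + 1.18·14) / 1.324 = 23.65 mg/L.
Travel time t = 6.3e+04 m / 1.2 m/s = 5.25e+04 s = 0.6076 d.
C = 23.65·exp(−1.3·0.6076) = 23.65·0.4539 = 10.73 mg/L.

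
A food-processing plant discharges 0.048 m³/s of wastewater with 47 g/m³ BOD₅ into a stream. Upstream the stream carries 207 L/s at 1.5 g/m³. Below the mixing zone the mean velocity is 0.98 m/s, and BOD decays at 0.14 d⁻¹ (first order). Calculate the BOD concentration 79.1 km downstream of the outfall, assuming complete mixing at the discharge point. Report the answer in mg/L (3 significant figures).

207 L/s = 0.207 m³/s.
After complete mixing, C₀ = (0.048·47 + 0.207·1.5) / 0.255 = 10.06 mg/L.
Travel time t = 7.91e+04 m / 0.98 m/s = 8.071e+04 s = 0.9342 d.
C = 10.06·exp(−0.14·0.9342) = 10.06·0.8774 = 8.831 mg/L.

8.83 mg/L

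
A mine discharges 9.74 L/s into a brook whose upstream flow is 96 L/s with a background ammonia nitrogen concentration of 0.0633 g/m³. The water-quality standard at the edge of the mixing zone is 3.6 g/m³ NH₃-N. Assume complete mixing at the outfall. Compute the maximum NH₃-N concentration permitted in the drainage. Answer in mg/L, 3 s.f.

38.5 mg/L

9.74 L/s = 0.00974 m³/s.
96 L/s = 0.096 m³/s.
Mass balance: 3.6·0.1057 = 0.00974·Cₑ + 0.096·0.0633.
Cₑ = (0.3807 − 0.006077) / 0.00974 = 38.46 mg/L.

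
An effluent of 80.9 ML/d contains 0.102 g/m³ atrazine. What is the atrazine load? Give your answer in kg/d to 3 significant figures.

8.25 kg/d

80.9 ML/d = 0.9363 m³/s.
Mass flux = Q·C = 0.9363 m³/s × 0.102 g/m³ = 0.09551 g/s.
= 0.09551 g/s × 86.4 = 8.252 kg/d.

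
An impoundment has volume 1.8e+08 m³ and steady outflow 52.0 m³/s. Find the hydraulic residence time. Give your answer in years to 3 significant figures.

Q = 52.0 m³/s × 3.156e+07 s/yr = 1.641e+09 m³/yr.
Hydraulic residence time τ = V/Q = 1.8e+08/1.641e+09 = 0.1097 yr.

0.110 yr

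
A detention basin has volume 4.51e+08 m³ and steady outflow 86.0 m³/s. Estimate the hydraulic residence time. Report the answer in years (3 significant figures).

Q = 86.0 m³/s × 3.156e+07 s/yr = 2.714e+09 m³/yr.
Hydraulic residence time τ = V/Q = 4.51e+08/2.714e+09 = 0.1662 yr.

0.166 yr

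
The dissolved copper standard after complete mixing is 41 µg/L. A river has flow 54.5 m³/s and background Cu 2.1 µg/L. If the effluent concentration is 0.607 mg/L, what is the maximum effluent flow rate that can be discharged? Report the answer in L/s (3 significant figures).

2.1 µg/L = 0.0021 mg/L.
41 µg/L = 0.041 mg/L.
Mass balance at complete mixing: C_std·(Q_w + Q_r) = Q_w·C_e + Q_r·C_b.
Rearranging, Q_w = Q_r·(C_std − C_b)/(C_e − C_std) = 54.5·(0.041 − 0.0021) / (0.607 − 0.041) = 3.746 m³/s.
= 3746 L/s.

3750 L/s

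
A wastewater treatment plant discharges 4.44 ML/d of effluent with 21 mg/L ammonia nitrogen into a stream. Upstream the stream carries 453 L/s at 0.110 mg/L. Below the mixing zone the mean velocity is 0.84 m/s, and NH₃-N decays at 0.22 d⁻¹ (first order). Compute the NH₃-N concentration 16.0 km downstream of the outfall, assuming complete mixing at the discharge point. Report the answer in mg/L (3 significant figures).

2.13 mg/L

4.44 ML/d = 0.05139 m³/s.
453 L/s = 0.453 m³/s.
After complete mixing, C₀ = (0.05139·21 + 0.453·0.11) / 0.5044 = 2.238 mg/L.
Travel time t = 1.6e+04 m / 0.84 m/s = 1.905e+04 s = 0.2205 d.
C = 2.238·exp(−0.22·0.2205) = 2.238·0.9527 = 2.132 mg/L.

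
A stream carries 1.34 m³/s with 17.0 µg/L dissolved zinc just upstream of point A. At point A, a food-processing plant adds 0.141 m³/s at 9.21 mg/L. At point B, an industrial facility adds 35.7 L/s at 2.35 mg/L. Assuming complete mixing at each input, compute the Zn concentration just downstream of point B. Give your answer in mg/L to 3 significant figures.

17.0 µg/L = 0.017 mg/L.
After input A: C = (1.34·0.017 + 0.141·9.21) / 1.481 = 0.8922 mg/L.
35.7 L/s = 0.0357 m³/s.
After input B: C = (1.481·0.8922 + 0.0357·2.35) / 1.517 = 0.9265 mg/L.

0.927 mg/L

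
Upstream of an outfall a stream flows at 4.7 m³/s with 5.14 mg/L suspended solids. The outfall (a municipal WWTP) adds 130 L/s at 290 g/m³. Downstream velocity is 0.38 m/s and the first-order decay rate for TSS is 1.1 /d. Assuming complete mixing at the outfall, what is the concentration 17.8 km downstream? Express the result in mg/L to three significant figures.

130 L/s = 0.13 m³/s.
After complete mixing, C₀ = (0.13·290 + 4.7·5.14) / 4.83 = 12.81 mg/L.
Travel time t = 1.78e+04 m / 0.38 m/s = 4.684e+04 s = 0.5422 d.
C = 12.81·exp(−1.1·0.5422) = 12.81·0.5508 = 7.054 mg/L.

7.05 mg/L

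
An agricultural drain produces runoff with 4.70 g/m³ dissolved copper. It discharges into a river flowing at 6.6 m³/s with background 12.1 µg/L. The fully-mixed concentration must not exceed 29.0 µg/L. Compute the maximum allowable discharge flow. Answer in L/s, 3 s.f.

12.1 µg/L = 0.0121 mg/L.
29.0 µg/L = 0.029 mg/L.
Mass balance at complete mixing: C_std·(Q_w + Q_r) = Q_w·C_e + Q_r·C_b.
Rearranging, Q_w = Q_r·(C_std − C_b)/(C_e − C_std) = 6.6·(0.029 − 0.0121) / (4.7 − 0.029) = 0.02388 m³/s.
= 23.88 L/s.

23.9 L/s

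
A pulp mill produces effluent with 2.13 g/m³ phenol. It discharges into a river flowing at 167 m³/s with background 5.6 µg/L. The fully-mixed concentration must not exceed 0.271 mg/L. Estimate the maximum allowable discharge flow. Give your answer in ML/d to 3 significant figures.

5.6 µg/L = 0.0056 mg/L.
Mass balance at complete mixing: C_std·(Q_w + Q_r) = Q_w·C_e + Q_r·C_b.
Rearranging, Q_w = Q_r·(C_std − C_b)/(C_e − C_std) = 167·(0.271 − 0.0056) / (2.13 − 0.271) = 23.84 m³/s.
= 2060 ML/d.

2060 ML/d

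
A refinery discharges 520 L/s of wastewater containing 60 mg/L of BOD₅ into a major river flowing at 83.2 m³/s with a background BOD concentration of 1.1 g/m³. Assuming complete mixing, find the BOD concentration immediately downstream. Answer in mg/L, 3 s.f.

520 L/s = 0.52 m³/s.
Conservation of mass across the mixing zone: C = (0.52·60 + 83.2·1.1) / (0.52 + 83.2) = 122.7/83.72 = 1.466 mg/L.

1.47 mg/L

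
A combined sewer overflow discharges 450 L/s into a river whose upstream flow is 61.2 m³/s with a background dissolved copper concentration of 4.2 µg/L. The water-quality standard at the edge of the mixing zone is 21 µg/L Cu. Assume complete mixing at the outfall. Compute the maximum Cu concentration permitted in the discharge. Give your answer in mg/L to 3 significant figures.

2.31 mg/L

450 L/s = 0.45 m³/s.
4.2 µg/L = 0.0042 mg/L.
21 µg/L = 0.021 mg/L.
Mass balance: 0.021·61.65 = 0.45·Cₑ + 61.2·0.0042.
Cₑ = (1.295 − 0.257) / 0.45 = 2.306 mg/L.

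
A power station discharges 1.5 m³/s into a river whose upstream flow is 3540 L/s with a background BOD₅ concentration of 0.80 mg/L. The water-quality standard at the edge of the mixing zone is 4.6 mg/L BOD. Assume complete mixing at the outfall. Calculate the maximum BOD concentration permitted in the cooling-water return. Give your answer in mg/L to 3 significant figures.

13.6 mg/L

3540 L/s = 3.54 m³/s.
Mass balance: 4.6·5.04 = 1.5·Cₑ + 3.54·0.8.
Cₑ = (23.18 − 2.832) / 1.5 = 13.57 mg/L.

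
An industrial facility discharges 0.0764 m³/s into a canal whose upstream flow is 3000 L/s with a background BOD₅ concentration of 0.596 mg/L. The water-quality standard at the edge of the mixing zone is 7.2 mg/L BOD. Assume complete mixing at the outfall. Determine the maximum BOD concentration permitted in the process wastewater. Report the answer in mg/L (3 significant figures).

3000 L/s = 3 m³/s.
Mass balance: 7.2·3.076 = 0.0764·Cₑ + 3·0.596.
Cₑ = (22.15 − 1.788) / 0.0764 = 266.5 mg/L.

267 mg/L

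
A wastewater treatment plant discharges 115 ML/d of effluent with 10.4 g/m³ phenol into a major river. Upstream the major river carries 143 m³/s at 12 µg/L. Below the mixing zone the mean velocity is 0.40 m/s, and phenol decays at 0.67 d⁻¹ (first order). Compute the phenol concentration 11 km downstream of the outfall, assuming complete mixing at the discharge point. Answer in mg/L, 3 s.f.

0.0871 mg/L

115 ML/d = 1.331 m³/s.
12 µg/L = 0.012 mg/L.
After complete mixing, C₀ = (1.331·10.4 + 143·0.012) / 144.3 = 0.1078 mg/L.
Travel time t = 1.1e+04 m / 0.40 m/s = 2.75e+04 s = 0.3183 d.
C = 0.1078·exp(−0.67·0.3183) = 0.1078·0.808 = 0.0871 mg/L.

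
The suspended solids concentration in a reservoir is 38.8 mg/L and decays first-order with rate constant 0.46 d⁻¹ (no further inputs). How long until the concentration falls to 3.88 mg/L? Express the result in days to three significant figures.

t = ln(C₀/C)/k = ln(38.8/3.88)/0.46 = 2.303/0.46 = 5.006 d.

5.01 d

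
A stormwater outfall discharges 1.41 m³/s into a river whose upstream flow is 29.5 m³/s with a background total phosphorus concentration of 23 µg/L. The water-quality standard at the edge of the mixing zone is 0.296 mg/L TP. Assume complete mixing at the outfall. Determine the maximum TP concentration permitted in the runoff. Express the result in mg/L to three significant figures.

23 µg/L = 0.023 mg/L.
Mass balance: 0.296·30.91 = 1.41·Cₑ + 29.5·0.023.
Cₑ = (9.149 − 0.6785) / 1.41 = 6.008 mg/L.

6.01 mg/L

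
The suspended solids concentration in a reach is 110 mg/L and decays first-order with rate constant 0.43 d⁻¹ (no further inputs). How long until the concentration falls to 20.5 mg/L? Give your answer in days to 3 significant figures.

t = ln(C₀/C)/k = ln(110/20.5)/0.43 = 1.68/0.43 = 3.907 d.

3.91 d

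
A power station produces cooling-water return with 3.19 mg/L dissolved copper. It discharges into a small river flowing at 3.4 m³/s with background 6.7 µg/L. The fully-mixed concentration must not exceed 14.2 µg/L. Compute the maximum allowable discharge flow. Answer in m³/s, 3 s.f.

0.00803 m³/s

6.7 µg/L = 0.0067 mg/L.
14.2 µg/L = 0.0142 mg/L.
Mass balance at complete mixing: C_std·(Q_w + Q_r) = Q_w·C_e + Q_r·C_b.
Rearranging, Q_w = Q_r·(C_std − C_b)/(C_e − C_std) = 3.4·(0.0142 − 0.0067) / (3.19 − 0.0142) = 0.008029 m³/s.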